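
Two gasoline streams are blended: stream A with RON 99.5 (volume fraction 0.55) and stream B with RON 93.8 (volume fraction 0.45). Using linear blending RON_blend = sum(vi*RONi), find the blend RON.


Linear blending: RON_blend = sum(vi * RONi)
Contribution 1: 0.55 * 99.5 = 54.725
Contribution 2: 0.45 * 93.8 = 42.21
RON_blend = 54.725 + 42.21 = 96.935

96.935


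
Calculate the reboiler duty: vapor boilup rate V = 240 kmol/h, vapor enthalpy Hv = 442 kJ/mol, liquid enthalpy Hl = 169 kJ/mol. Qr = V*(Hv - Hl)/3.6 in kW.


Qr = 240 * (442 - 169) / 3.6 = 240 * 273 / 3.6 = 18200

18200 kW


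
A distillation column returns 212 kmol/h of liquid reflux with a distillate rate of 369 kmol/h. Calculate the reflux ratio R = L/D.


Reflux ratio definition: R = L / D (liquid returned / distillate withdrawn)
L = 212 kmol/h, D = 369 kmol/h
R = 212 / 369 = 0.5745

0.5745


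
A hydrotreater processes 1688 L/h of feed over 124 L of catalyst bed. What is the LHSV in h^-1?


LHSV = volumetric feed rate / catalyst volume
= 1688 L/h / 124 L
= 13.61 h^-1

13.61 h^-1


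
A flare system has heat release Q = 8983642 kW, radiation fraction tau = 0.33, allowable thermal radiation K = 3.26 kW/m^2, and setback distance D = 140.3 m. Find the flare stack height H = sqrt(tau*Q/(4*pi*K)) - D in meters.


tau*Q/(4*pi*K) = 0.33 * 8983642 / (4 * pi * 3.26) = 72366.7
sqrt(72366.7) = 269.011
H = 269.011 - 140.3 = 128.7

128.7 m


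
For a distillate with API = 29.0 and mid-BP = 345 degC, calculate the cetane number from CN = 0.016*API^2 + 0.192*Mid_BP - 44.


CN = 0.016 * 29.0^2 + 0.192 * 345 - 44
CN = 13.456 + 66.24 - 44 = 35.696

35.696


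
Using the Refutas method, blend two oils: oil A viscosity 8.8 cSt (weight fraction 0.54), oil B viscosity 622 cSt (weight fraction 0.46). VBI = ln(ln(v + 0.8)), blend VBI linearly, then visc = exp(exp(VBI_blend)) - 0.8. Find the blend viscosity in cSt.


Refutas method: VBN_i = 14.534*ln(ln(visc_i + 0.8)) + 10.975, blended linearly by mass fraction; since VBN is linear in VBI_i = ln(ln(visc_i + 0.8)) and the fractions sum to 1, blend VBI directly: visc = exp(exp(VBI_blend)) - 0.8
VBI_1 = ln(ln(8.8 + 0.8)) = 0.816145
VBI_2 = ln(ln(622 + 0.8)) = 1.86163
VBI_blend = 0.54 * 0.816145 + 0.46 * 1.86163 = 1.29707
visc_blend = exp(exp(1.29707)) - 0.8 = 38.01

38.01 cSt


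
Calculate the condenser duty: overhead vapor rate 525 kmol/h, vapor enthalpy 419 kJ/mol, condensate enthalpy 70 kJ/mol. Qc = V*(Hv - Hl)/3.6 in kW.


Qc = 525 * (419 - 70) / 3.6 = 525 * 349 / 3.6 = 50900

50900 kW


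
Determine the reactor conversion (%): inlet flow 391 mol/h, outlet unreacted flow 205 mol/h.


X = (F_in - F_out) / F_in * 100
Moles reacted = 391 - 205 = 186
X = 186 / 391 * 100
= 0.4757 * 100
= 47.57 %

47.57 %


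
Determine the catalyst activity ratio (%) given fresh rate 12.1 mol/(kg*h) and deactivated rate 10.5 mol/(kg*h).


Activity (%) = (rate_used / rate_fresh) * 100
rate_used = 10.5, rate_fresh = 12.1
= (10.5 / 12.1) * 100
= 0.8678 * 100 = 86.78

86.78 %


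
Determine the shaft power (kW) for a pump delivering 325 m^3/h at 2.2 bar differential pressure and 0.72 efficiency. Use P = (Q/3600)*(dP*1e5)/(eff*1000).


Q = 325 / 3600 = 0.0902778 m^3/s
P = 0.0902778 * (2.2 * 1e5) / 0.72 / 1000 = 27.58

27.58 kW


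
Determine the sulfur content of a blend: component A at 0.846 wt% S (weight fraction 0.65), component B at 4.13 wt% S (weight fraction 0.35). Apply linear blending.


Linear sulfur blending: S_blend = x1*S1 + x2*S2
Contribution 1: 0.65 * 0.846 = 0.5499 wt%
Contribution 2: 0.35 * 4.13 = 1.4455 wt%
S_blend = 0.5499 + 1.4455 = 1.9954

1.9954 wt%


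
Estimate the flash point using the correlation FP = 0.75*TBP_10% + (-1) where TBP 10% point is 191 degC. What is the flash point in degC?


FP = 0.75 * 191 + (-1) = 142.25

142.25 degC


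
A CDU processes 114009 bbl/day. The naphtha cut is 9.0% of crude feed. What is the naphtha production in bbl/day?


Crude throughput = 114009 bbl/day
Fraction yield = 9.0%
yield = throughput * fraction / 100
yield = 114009 * 9.0 / 100 = 10260.81

10260.81 bbl/day


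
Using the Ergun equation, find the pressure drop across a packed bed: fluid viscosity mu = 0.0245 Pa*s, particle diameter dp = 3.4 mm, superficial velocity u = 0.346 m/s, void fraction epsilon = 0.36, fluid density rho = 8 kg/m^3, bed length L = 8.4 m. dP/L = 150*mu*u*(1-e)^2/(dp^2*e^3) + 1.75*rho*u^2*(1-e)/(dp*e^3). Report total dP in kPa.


dp = 3.4 mm = 0.0034 m
Viscous term = 150*0.0245*0.346*(1-0.36)^2 / (0.0034^2*0.36^3) = 965668
Inertial term = 1.75*8*0.346^2*(1-0.36) / (0.0034*0.36^3) = 6761.98
dP/L = 965668 + 6761.98 = 972430 Pa/m
dP = 972430 * 8.4 / 1000 = 8168 kPa

8168 kPa


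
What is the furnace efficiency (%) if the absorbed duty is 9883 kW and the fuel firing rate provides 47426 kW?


Furnace efficiency = Q_absorbed / Q_fuel * 100
= 9883 / 47426 * 100 = 20.84

20.84 %


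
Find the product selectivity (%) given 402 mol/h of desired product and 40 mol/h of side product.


Selectivity = desired / (desired + undesired) * 100
Total products = 402 + 40 = 442 mol/h
S = 402 / 442 * 100
= 0.9095 * 100
= 90.95 %

90.95 %


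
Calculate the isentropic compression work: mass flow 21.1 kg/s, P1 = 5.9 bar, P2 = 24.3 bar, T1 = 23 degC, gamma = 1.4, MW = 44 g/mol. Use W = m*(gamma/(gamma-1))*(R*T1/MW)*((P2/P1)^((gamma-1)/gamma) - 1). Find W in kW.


Isentropic work: W = m*(gamma/(gamma-1))*(R*T1/MW)*((P2/P1)^((gamma-1)/gamma) - 1)
T1 = 23 + 273.15 = 296.15 K
Pressure ratio = 24.3 / 5.9 = 4.11864
Exponent = (1.4 - 1)/1.4 = 0.285714
(P2/P1)^exp - 1 = 4.11864^0.285714 - 1 = 0.498455
W = 21.1 * 1.4 / 0.4 * 8.314 * 296.15 / 44 * 0.498455 = 2060

2060 kW


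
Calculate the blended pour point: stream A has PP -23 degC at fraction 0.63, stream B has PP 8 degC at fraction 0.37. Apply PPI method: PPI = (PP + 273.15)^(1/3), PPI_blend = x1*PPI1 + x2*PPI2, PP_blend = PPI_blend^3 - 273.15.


PPI_1 = (-23 + 273.15)^(1/3) = 6.300865
PPI_2 = (8 + 273.15)^(1/3) = 6.551077
PPI_blend = 0.63 * 6.300865 + 0.37 * 6.551077 = 6.393443
PP_blend = 6.393443^3 - 273.15 = 261.3391 - 273.15 = -11.81

-11.81 degC


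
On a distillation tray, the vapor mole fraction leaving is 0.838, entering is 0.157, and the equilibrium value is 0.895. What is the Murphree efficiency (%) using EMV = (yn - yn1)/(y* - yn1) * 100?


Murphree vapor efficiency: EMV = (y_n - y_(n-1)) / (y*_n - y_(n-1)) * 100
EMV = (0.838 - 0.157) / (0.895 - 0.157) * 100 = 0.681 / 0.738 * 100 = 92.28

92.28 %


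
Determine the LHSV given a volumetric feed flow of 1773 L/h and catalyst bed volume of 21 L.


LHSV = volumetric feed rate / catalyst volume
= 1773 L/h / 21 L
= 84.43 h^-1

84.43 h^-1


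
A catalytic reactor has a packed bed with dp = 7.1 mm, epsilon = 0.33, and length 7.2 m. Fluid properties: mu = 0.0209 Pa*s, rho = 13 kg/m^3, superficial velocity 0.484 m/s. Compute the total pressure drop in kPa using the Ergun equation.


dp = 7.1 mm = 0.0071 m
Viscous term = 150*0.0209*0.484*(1-0.33)^2 / (0.0071^2*0.33^3) = 375988
Inertial term = 1.75*13*0.484^2*(1-0.33) / (0.0071*0.33^3) = 13994.2
dP/L = 375988 + 13994.2 = 389982 Pa/m
dP = 389982 * 7.2 / 1000 = 2808 kPa

2808 kPa


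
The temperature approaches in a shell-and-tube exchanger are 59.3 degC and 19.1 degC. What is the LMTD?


LMTD = (dT1 - dT2) / ln(dT1/dT2)
= (59.3 - 19.1) / ln(59.3 / 19.1) = 40.2 / 1.13292 = 35.48

35.48 degC


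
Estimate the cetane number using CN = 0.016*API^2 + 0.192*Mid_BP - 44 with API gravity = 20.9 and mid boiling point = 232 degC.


CN = 0.016 * 20.9^2 + 0.192 * 232 - 44
CN = 6.98896 + 44.544 - 44 = 7.53296

7.53296


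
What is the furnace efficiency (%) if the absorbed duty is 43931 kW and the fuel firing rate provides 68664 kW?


Furnace efficiency = Q_absorbed / Q_fuel * 100
= 43931 / 68664 * 100 = 63.98

63.98 %


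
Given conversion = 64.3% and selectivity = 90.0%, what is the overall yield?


Overall yield = conversion (%) * selectivity (%) / 100
Conversion = 64.3%, Selectivity = 90.0%
Y = 64.3 * 90.0 / 100
= 57.87 %

57.87 %


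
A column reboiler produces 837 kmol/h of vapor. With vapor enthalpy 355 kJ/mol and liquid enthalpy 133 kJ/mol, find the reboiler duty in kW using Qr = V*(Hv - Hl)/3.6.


Qr = 837 * (355 - 133) / 3.6 = 837 * 222 / 3.6 = 51620

51620 kW


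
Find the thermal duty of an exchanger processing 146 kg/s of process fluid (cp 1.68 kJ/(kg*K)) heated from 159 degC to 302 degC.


Q = m_dot * cp * delta_T
delta_T = 302 - 159 = 143 K
Q = 146 * 1.68 * 143
= 245.28 * 143
= 35075.04 kW

35075.04 kW


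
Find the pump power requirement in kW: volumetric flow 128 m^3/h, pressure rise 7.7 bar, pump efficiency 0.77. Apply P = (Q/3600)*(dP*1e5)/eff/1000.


Q = 128 / 3600 = 0.0355556 m^3/s
P = 0.0355556 * (7.7 * 1e5) / 0.77 / 1000 = 35.56

35.56 kW


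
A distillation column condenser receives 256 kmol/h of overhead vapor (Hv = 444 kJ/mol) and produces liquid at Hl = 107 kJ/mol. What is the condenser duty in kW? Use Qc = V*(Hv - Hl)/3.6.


Qc = 256 * (444 - 107) / 3.6 = 256 * 337 / 3.6 = 23960

23960 kW


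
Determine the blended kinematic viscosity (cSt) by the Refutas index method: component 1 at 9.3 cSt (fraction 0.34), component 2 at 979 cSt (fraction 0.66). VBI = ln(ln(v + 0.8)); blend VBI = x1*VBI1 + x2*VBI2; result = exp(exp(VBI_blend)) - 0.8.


Refutas method: VBN_i = 14.534*ln(ln(visc_i + 0.8)) + 10.975, blended linearly by mass fraction; since VBN is linear in VBI_i = ln(ln(visc_i + 0.8)) and the fractions sum to 1, blend VBI directly: visc = exp(exp(VBI_blend)) - 0.8
VBI_1 = ln(ln(9.3 + 0.8)) = 0.838345
VBI_2 = ln(ln(979 + 0.8)) = 1.92969
VBI_blend = 0.34 * 0.838345 + 0.66 * 1.92969 = 1.55863
visc_blend = exp(exp(1.55863)) - 0.8 = 115.1

115.1 cSt


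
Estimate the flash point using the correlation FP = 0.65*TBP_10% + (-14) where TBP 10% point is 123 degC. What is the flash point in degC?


FP = 0.65 * 123 + (-14) = 65.95

65.95 degC


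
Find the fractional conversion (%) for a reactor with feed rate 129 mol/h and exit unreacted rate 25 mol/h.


X = (F_in - F_out) / F_in * 100
Moles reacted = 129 - 25 = 104
X = 104 / 129 * 100
= 0.8062 * 100
= 80.62 %

80.62 %


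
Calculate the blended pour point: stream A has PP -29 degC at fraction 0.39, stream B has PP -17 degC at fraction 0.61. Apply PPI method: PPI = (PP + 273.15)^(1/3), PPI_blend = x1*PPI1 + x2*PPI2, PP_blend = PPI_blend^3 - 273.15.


PPI_1 = (-29 + 273.15)^(1/3) = 6.25008
PPI_2 = (-17 + 273.15)^(1/3) = 6.350844
PPI_blend = 0.39 * 6.25008 + 0.61 * 6.350844 = 6.311546
PP_blend = 6.311546^3 - 273.15 = 251.4243 - 273.15 = -21.73

-21.73 degC


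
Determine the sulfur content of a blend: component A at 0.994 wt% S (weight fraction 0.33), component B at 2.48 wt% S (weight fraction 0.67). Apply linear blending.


Linear sulfur blending: S_blend = x1*S1 + x2*S2
Contribution 1: 0.33 * 0.994 = 0.32802 wt%
Contribution 2: 0.67 * 2.48 = 1.6616 wt%
S_blend = 0.32802 + 1.6616 = 1.98962

1.98962 wt%


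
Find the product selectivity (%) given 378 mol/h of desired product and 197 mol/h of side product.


Selectivity = desired / (desired + undesired) * 100
Total products = 378 + 197 = 575 mol/h
S = 378 / 575 * 100
= 0.6574 * 100
= 65.74 %

65.74 %


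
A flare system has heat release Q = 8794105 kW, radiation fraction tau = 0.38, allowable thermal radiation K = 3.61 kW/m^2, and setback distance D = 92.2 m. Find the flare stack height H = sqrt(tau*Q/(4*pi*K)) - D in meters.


tau*Q/(4*pi*K) = 0.38 * 8794105 / (4 * pi * 3.61) = 73664.5
sqrt(73664.5) = 271.412
H = 271.412 - 92.2 = 179.2

179.2 m


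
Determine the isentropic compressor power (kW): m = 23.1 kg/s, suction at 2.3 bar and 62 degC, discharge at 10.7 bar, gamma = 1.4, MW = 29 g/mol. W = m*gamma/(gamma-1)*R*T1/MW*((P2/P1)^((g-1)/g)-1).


Isentropic work: W = m*(gamma/(gamma-1))*(R*T1/MW)*((P2/P1)^((gamma-1)/gamma) - 1)
T1 = 62 + 273.15 = 335.15 K
Pressure ratio = 10.7 / 2.3 = 4.65217
Exponent = (1.4 - 1)/1.4 = 0.285714
(P2/P1)^exp - 1 = 4.65217^0.285714 - 1 = 0.551524
W = 23.1 * 1.4 / 0.4 * 8.314 * 335.15 / 29 * 0.551524 = 4284

4284 kW


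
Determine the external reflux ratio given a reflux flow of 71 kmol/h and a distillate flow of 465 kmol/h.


Reflux ratio definition: R = L / D (liquid returned / distillate withdrawn)
L = 71 kmol/h, D = 465 kmol/h
R = 71 / 465 = 0.1527

0.1527


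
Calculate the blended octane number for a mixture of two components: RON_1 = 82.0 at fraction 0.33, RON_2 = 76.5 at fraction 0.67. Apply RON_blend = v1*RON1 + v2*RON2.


Linear blending: RON_blend = sum(vi * RONi)
Contribution 1: 0.33 * 82.0 = 27.06
Contribution 2: 0.67 * 76.5 = 51.255
RON_blend = 27.06 + 51.255 = 78.315

78.315


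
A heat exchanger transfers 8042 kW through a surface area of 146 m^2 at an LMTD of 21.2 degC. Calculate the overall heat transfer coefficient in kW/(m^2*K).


From Q = U*A*LMTD, U = Q / (A * LMTD)
U = 8042 / (146 * 21.2) = 8042 / 3095.2 = 2.598

2.598 kW/(m^2*K)


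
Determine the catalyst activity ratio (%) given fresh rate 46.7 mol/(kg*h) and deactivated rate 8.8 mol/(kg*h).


Activity (%) = (rate_used / rate_fresh) * 100
rate_used = 8.8, rate_fresh = 46.7
= (8.8 / 46.7) * 100
= 0.1884 * 100 = 18.84

18.84 %


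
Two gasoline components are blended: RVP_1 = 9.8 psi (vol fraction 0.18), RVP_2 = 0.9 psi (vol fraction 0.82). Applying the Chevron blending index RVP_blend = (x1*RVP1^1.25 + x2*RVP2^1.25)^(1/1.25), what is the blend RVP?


Chevron index: RVP_blend = (sum xi*RVPi^1.25)^(1/1.25)
RVP^1.25 terms: 0.18 * 9.8^1.25 + 0.82 * 0.9^1.25 = 3.8399
RVP_blend = 3.8399^(1/1.25) = 2.934

2.934 psi


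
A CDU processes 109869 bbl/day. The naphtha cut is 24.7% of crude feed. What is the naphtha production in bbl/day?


Crude throughput = 109869 bbl/day
Fraction yield = 24.7%
yield = throughput * fraction / 100
yield = 109869 * 24.7 / 100 = 27137.643

27137.643 bbl/day


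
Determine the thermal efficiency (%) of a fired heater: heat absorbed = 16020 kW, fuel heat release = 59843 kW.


Furnace efficiency = Q_absorbed / Q_fuel * 100
= 16020 / 59843 * 100 = 26.77

26.77 %


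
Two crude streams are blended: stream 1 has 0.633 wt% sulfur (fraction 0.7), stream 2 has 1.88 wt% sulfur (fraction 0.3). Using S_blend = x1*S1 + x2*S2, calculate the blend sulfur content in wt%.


Linear sulfur blending: S_blend = x1*S1 + x2*S2
Contribution 1: 0.7 * 0.633 = 0.4431 wt%
Contribution 2: 0.3 * 1.88 = 0.564 wt%
S_blend = 0.4431 + 0.564 = 1.0071

1.0071 wt%


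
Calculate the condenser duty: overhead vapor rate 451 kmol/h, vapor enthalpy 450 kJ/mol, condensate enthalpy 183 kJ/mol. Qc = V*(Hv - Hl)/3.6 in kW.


Qc = 451 * (450 - 183) / 3.6 = 451 * 267 / 3.6 = 33450

33450 kW


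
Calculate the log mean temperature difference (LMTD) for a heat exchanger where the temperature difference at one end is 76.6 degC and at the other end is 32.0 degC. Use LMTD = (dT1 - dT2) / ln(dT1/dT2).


LMTD = (dT1 - dT2) / ln(dT1/dT2)
= (76.6 - 32.0) / ln(76.6 / 32.0) = 44.6 / 0.872861 = 51.10

51.10 degC


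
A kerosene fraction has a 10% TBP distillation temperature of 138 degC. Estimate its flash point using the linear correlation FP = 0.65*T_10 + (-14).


FP = 0.65 * 138 + (-14) = 75.7

75.7 degC


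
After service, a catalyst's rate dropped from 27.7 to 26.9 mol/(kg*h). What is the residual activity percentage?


Activity (%) = (rate_used / rate_fresh) * 100
rate_used = 26.9, rate_fresh = 27.7
= (26.9 / 27.7) * 100
= 0.9711 * 100 = 97.11

97.11 %


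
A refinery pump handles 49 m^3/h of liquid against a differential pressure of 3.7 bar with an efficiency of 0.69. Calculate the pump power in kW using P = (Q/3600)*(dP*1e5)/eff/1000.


Q = 49 / 3600 = 0.0136111 m^3/s
P = 0.0136111 * (3.7 * 1e5) / 0.69 / 1000 = 7.299

7.299 kW


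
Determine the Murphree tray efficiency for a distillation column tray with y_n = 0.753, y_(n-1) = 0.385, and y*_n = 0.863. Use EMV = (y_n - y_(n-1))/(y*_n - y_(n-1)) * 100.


Murphree vapor efficiency: EMV = (y_n - y_(n-1)) / (y*_n - y_(n-1)) * 100
EMV = (0.753 - 0.385) / (0.863 - 0.385) * 100 = 0.368 / 0.478 * 100 = 76.99

76.99 %


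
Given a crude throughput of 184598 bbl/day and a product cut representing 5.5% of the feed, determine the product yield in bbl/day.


Crude throughput = 184598 bbl/day
Fraction yield = 5.5%
yield = throughput * fraction / 100
yield = 184598 * 5.5 / 100 = 10152.89

10152.89 bbl/day


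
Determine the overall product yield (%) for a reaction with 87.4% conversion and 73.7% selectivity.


Overall yield = conversion (%) * selectivity (%) / 100
Conversion = 87.4%, Selectivity = 73.7%
Y = 87.4 * 73.7 / 100
= 64.4138 %

64.4138 %


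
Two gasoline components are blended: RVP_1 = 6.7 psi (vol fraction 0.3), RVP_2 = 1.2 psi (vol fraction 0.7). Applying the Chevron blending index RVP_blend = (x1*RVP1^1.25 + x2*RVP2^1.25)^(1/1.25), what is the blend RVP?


Chevron index: RVP_blend = (sum xi*RVPi^1.25)^(1/1.25)
RVP^1.25 terms: 0.3 * 6.7^1.25 + 0.7 * 1.2^1.25 = 4.11299
RVP_blend = 4.11299^(1/1.25) = 3.100

3.100 psi


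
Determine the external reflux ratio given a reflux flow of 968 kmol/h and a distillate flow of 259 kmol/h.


Reflux ratio definition: R = L / D (liquid returned / distillate withdrawn)
L = 968 kmol/h, D = 259 kmol/h
R = 968 / 259 = 3.737

3.737


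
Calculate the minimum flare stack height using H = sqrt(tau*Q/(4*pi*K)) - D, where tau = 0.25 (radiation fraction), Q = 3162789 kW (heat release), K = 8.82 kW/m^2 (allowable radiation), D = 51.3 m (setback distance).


tau*Q/(4*pi*K) = 0.25 * 3162789 / (4 * pi * 8.82) = 7133.98
sqrt(7133.98) = 84.4629
H = 84.4629 - 51.3 = 33.16

33.16 m


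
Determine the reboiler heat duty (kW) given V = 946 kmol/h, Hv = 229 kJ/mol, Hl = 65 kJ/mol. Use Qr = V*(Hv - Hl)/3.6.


Qr = 946 * (229 - 65) / 3.6 = 946 * 164 / 3.6 = 43100

43100 kW


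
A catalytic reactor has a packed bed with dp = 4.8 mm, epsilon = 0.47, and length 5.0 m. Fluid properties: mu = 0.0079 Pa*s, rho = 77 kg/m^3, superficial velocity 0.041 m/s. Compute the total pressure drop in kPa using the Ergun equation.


dp = 4.8 mm = 0.0048 m
Viscous term = 150*0.0079*0.041*(1-0.47)^2 / (0.0048^2*0.47^3) = 5705.29
Inertial term = 1.75*77*0.041^2*(1-0.47) / (0.0048*0.47^3) = 240.9
dP/L = 5705.29 + 240.9 = 5946.19 Pa/m
dP = 5946.19 * 5.0 / 1000 = 29.73 kPa

29.73 kPa


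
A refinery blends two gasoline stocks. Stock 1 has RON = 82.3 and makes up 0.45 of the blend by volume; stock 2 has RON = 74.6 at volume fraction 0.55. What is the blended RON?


Linear blending: RON_blend = sum(vi * RONi)
Contribution 1: 0.45 * 82.3 = 37.035
Contribution 2: 0.55 * 74.6 = 41.03
RON_blend = 37.035 + 41.03 = 78.065

78.065


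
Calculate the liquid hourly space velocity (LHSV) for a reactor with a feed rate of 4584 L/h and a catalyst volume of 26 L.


LHSV = volumetric feed rate / catalyst volume
= 4584 L/h / 26 L
= 176.3 h^-1

176.3 h^-1


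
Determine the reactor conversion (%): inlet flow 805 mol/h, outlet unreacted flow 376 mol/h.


X = (F_in - F_out) / F_in * 100
Moles reacted = 805 - 376 = 429
X = 429 / 805 * 100
= 0.5329 * 100
= 53.29 %

53.29 %


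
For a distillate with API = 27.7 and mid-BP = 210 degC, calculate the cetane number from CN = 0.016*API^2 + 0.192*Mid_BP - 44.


CN = 0.016 * 27.7^2 + 0.192 * 210 - 44
CN = 12.27664 + 40.32 - 44 = 8.59664

8.59664


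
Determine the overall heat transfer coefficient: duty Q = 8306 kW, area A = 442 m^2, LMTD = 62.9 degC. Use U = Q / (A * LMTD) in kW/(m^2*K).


From Q = U*A*LMTD, U = Q / (A * LMTD)
U = 8306 / (442 * 62.9) = 8306 / 27801.8 = 0.2988

0.2988 kW/(m^2*K)


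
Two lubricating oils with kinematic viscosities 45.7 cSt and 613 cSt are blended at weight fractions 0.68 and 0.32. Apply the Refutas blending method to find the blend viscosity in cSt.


Refutas method: VBN_i = 14.534*ln(ln(visc_i + 0.8)) + 10.975, blended linearly by mass fraction; since VBN is linear in VBI_i = ln(ln(visc_i + 0.8)) and the fractions sum to 1, blend VBI directly: visc = exp(exp(VBI_blend)) - 0.8
VBI_1 = ln(ln(45.7 + 0.8)) = 1.34533
VBI_2 = ln(ln(613 + 0.8)) = 1.85937
VBI_blend = 0.68 * 1.34533 + 0.32 * 1.85937 = 1.50982
visc_blend = exp(exp(1.50982)) - 0.8 = 91.58

91.58 cSt


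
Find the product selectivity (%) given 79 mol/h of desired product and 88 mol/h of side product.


Selectivity = desired / (desired + undesired) * 100
Total products = 79 + 88 = 167 mol/h
S = 79 / 167 * 100
= 0.4731 * 100
= 47.31 %

47.31 %


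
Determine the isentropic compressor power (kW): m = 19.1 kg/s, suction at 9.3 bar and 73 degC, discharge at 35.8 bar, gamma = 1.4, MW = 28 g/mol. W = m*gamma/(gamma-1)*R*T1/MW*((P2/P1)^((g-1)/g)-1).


Isentropic work: W = m*(gamma/(gamma-1))*(R*T1/MW)*((P2/P1)^((gamma-1)/gamma) - 1)
T1 = 73 + 273.15 = 346.15 K
Pressure ratio = 35.8 / 9.3 = 3.84946
Exponent = (1.4 - 1)/1.4 = 0.285714
(P2/P1)^exp - 1 = 3.84946^0.285714 - 1 = 0.469796
W = 19.1 * 1.4 / 0.4 * 8.314 * 346.15 / 28 * 0.469796 = 3228

3228 kW


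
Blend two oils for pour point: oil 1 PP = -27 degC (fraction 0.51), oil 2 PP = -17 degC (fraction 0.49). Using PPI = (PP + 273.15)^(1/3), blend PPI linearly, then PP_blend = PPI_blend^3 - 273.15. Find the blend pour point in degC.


PPI_1 = (-27 + 273.15)^(1/3) = 6.2671
PPI_2 = (-17 + 273.15)^(1/3) = 6.350844
PPI_blend = 0.51 * 6.2671 + 0.49 * 6.350844 = 6.308135
PP_blend = 6.308135^3 - 273.15 = 251.0169 - 273.15 = -22.13

-22.13 degC


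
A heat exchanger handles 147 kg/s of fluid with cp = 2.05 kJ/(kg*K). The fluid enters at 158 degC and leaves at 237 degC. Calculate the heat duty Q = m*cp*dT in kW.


Q = m_dot * cp * delta_T
delta_T = 237 - 158 = 79 K
Q = 147 * 2.05 * 79
= 301.35 * 79
= 23806.65 kW

23806.65 kW


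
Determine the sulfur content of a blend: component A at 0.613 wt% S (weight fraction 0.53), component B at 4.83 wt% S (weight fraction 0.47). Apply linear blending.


Linear sulfur blending: S_blend = x1*S1 + x2*S2
Contribution 1: 0.53 * 0.613 = 0.32489 wt%
Contribution 2: 0.47 * 4.83 = 2.2701 wt%
S_blend = 0.32489 + 2.2701 = 2.59499

2.59499 wt%


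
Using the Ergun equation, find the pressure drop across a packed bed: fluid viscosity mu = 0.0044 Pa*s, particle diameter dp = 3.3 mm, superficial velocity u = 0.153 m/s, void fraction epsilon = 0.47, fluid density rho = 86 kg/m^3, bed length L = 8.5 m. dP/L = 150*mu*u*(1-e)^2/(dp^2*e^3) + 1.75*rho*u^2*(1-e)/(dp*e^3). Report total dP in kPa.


dp = 3.3 mm = 0.0033 m
Viscous term = 150*0.0044*0.153*(1-0.47)^2 / (0.0033^2*0.47^3) = 25088
Inertial term = 1.75*86*0.153^2*(1-0.47) / (0.0033*0.47^3) = 5449.89
dP/L = 25088 + 5449.89 = 30537.9 Pa/m
dP = 30537.9 * 8.5 / 1000 = 259.6 kPa

259.6 kPa


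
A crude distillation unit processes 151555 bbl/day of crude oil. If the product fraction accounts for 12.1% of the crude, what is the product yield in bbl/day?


Crude throughput = 151555 bbl/day
Fraction yield = 12.1%
yield = throughput * fraction / 100
yield = 151555 * 12.1 / 100 = 18338.155

18338.155 bbl/day


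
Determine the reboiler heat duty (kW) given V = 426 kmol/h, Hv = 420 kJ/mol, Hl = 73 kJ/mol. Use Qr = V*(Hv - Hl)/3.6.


Qr = 426 * (420 - 73) / 3.6 = 426 * 347 / 3.6 = 41060

41060 kW


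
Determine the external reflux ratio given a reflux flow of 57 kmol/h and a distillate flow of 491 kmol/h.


Reflux ratio definition: R = L / D (liquid returned / distillate withdrawn)
L = 57 kmol/h, D = 491 kmol/h
R = 57 / 491 = 0.1161

0.1161


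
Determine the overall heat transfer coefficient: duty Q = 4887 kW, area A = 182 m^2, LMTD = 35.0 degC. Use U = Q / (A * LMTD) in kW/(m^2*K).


From Q = U*A*LMTD, U = Q / (A * LMTD)
U = 4887 / (182 * 35.0) = 4887 / 6370 = 0.7672

0.7672 kW/(m^2*K)


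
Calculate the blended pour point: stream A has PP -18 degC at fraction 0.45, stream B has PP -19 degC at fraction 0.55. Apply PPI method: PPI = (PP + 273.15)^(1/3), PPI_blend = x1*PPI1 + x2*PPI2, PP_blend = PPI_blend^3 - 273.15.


PPI_1 = (-18 + 273.15)^(1/3) = 6.342569
PPI_2 = (-19 + 273.15)^(1/3) = 6.334272
PPI_blend = 0.45 * 6.342569 + 0.55 * 6.334272 = 6.338006
PP_blend = 6.338006^3 - 273.15 = 254.5997 - 273.15 = -18.55

-18.55 degC


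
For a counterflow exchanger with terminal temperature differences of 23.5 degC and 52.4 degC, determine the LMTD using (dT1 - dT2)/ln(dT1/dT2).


LMTD = (dT1 - dT2) / ln(dT1/dT2)
= (23.5 - 52.4) / ln(23.5 / 52.4) = -28.9 / -0.801906 = 36.04

36.04 degC


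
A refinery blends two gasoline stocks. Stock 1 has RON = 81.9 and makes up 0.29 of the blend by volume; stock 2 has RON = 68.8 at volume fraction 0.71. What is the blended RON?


Linear blending: RON_blend = sum(vi * RONi)
Contribution 1: 0.29 * 81.9 = 23.751
Contribution 2: 0.71 * 68.8 = 48.848
RON_blend = 23.751 + 48.848 = 72.599

72.599


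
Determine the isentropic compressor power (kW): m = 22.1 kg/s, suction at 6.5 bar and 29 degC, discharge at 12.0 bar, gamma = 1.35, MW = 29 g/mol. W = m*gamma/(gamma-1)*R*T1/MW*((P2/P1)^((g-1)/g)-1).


Isentropic work: W = m*(gamma/(gamma-1))*(R*T1/MW)*((P2/P1)^((gamma-1)/gamma) - 1)
T1 = 29 + 273.15 = 302.15 K
Pressure ratio = 12.0 / 6.5 = 1.84615
Exponent = (1.35 - 1)/1.35 = 0.259259
(P2/P1)^exp - 1 = 1.84615^0.259259 - 1 = 0.172282
W = 22.1 * 1.35 / 0.35 * 8.314 * 302.15 / 29 * 0.172282 = 1272

1272 kW


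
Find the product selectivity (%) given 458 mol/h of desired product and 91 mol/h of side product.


Selectivity = desired / (desired + undesired) * 100
Total products = 458 + 91 = 549 mol/h
S = 458 / 549 * 100
= 0.8342 * 100
= 83.42 %

83.42 %


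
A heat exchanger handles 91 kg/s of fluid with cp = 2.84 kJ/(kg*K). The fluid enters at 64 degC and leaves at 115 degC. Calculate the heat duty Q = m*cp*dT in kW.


Q = m_dot * cp * delta_T
delta_T = 115 - 64 = 51 K
Q = 91 * 2.84 * 51
= 258.44 * 51
= 13180.44 kW

13180.44 kW


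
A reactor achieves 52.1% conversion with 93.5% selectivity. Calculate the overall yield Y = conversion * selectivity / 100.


Overall yield = conversion (%) * selectivity (%) / 100
Conversion = 52.1%, Selectivity = 93.5%
Y = 52.1 * 93.5 / 100
= 48.7135 %

48.7135 %


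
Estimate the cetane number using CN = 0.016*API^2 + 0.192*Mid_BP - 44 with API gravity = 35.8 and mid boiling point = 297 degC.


CN = 0.016 * 35.8^2 + 0.192 * 297 - 44
CN = 20.50624 + 57.024 - 44 = 33.53024

33.53024


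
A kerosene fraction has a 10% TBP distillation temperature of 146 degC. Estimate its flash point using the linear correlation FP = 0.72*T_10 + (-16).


FP = 0.72 * 146 + (-16) = 89.12

89.12 degC


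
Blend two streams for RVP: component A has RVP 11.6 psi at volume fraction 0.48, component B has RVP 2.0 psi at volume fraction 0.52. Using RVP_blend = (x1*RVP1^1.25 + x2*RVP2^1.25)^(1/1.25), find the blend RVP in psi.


Chevron index: RVP_blend = (sum xi*RVPi^1.25)^(1/1.25)
RVP^1.25 terms: 0.48 * 11.6^1.25 + 0.52 * 2.0^1.25 = 11.5125
RVP_blend = 11.5125^(1/1.25) = 7.062

7.062 psi


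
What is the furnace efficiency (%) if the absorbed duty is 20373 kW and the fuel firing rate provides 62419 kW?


Furnace efficiency = Q_absorbed / Q_fuel * 100
= 20373 / 62419 * 100 = 32.64

32.64 %


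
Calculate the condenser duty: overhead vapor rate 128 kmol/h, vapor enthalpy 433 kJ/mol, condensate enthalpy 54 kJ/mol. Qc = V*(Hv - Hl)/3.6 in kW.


Qc = 128 * (433 - 54) / 3.6 = 128 * 379 / 3.6 = 13480

13480 kW


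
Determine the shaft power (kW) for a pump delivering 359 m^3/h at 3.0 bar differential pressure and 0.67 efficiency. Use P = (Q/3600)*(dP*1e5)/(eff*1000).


Q = 359 / 3600 = 0.0997222 m^3/s
P = 0.0997222 * (3.0 * 1e5) / 0.67 / 1000 = 44.65

44.65 kW


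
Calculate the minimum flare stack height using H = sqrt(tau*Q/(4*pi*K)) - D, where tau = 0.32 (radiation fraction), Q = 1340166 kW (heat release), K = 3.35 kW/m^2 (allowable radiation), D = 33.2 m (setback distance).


tau*Q/(4*pi*K) = 0.32 * 1340166 / (4 * pi * 3.35) = 10187.2
sqrt(10187.2) = 100.932
H = 100.932 - 33.2 = 67.73

67.73 m


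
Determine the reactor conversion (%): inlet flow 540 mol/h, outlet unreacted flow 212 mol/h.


X = (F_in - F_out) / F_in * 100
Moles reacted = 540 - 212 = 328
X = 328 / 540 * 100
= 0.6074 * 100
= 60.74 %

60.74 %


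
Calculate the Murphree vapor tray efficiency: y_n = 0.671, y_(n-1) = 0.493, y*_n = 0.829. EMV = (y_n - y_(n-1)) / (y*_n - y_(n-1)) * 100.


Murphree vapor efficiency: EMV = (y_n - y_(n-1)) / (y*_n - y_(n-1)) * 100
EMV = (0.671 - 0.493) / (0.829 - 0.493) * 100 = 0.178 / 0.336 * 100 = 52.98

52.98 %


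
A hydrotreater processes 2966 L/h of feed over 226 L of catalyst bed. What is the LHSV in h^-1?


LHSV = volumetric feed rate / catalyst volume
= 2966 L/h / 226 L
= 13.12 h^-1

13.12 h^-1


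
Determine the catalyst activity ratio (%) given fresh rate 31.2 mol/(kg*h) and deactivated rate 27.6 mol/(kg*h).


Activity (%) = (rate_used / rate_fresh) * 100
rate_used = 27.6, rate_fresh = 31.2
= (27.6 / 31.2) * 100
= 0.8846 * 100 = 88.46

88.46 %


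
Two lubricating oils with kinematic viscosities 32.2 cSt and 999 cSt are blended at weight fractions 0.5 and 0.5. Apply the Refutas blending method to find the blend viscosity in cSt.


Refutas method: VBN_i = 14.534*ln(ln(visc_i + 0.8)) + 10.975, blended linearly by mass fraction; since VBN is linear in VBI_i = ln(ln(visc_i + 0.8)) and the fractions sum to 1, blend VBI directly: visc = exp(exp(VBI_blend)) - 0.8
VBI_1 = ln(ln(32.2 + 0.8)) = 1.25176
VBI_2 = ln(ln(999 + 0.8)) = 1.93262
VBI_blend = 0.5 * 1.25176 + 0.5 * 1.93262 = 1.59219
visc_blend = exp(exp(1.59219)) - 0.8 = 135.5

135.5 cSt


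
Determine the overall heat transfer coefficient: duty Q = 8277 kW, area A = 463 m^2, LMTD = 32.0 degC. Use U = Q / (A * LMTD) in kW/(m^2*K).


From Q = U*A*LMTD, U = Q / (A * LMTD)
U = 8277 / (463 * 32.0) = 8277 / 14816 = 0.5587

0.5587 kW/(m^2*K)


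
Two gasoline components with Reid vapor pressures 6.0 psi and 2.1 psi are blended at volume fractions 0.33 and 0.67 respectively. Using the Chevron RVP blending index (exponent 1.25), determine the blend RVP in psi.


Chevron index: RVP_blend = (sum xi*RVPi^1.25)^(1/1.25)
RVP^1.25 terms: 0.33 * 6.0^1.25 + 0.67 * 2.1^1.25 = 4.79262
RVP_blend = 4.79262^(1/1.25) = 3.503

3.503 psi


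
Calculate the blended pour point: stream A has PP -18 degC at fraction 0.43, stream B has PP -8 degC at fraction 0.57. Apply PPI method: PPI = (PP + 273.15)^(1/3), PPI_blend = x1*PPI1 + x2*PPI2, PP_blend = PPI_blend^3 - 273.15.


PPI_1 = (-18 + 273.15)^(1/3) = 6.342569
PPI_2 = (-8 + 273.15)^(1/3) = 6.42437
PPI_blend = 0.43 * 6.342569 + 0.57 * 6.42437 = 6.389196
PP_blend = 6.389196^3 - 273.15 = 260.8186 - 273.15 = -12.33

-12.33 degC


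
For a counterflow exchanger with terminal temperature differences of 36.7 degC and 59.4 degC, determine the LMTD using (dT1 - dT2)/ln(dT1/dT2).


LMTD = (dT1 - dT2) / ln(dT1/dT2)
= (36.7 - 59.4) / ln(36.7 / 59.4) = -22.7 / -0.481517 = 47.14

47.14 degC


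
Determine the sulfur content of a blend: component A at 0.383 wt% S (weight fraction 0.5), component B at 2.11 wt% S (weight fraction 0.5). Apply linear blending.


Linear sulfur blending: S_blend = x1*S1 + x2*S2
Contribution 1: 0.5 * 0.383 = 0.1915 wt%
Contribution 2: 0.5 * 2.11 = 1.055 wt%
S_blend = 0.1915 + 1.055 = 1.2465

1.2465 wt%


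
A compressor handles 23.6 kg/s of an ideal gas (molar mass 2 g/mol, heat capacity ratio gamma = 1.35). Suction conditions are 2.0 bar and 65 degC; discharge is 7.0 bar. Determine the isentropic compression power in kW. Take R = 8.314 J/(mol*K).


Isentropic work: W = m*(gamma/(gamma-1))*(R*T1/MW)*((P2/P1)^((gamma-1)/gamma) - 1)
T1 = 65 + 273.15 = 338.15 K
Pressure ratio = 7.0 / 2.0 = 3.5
Exponent = (1.35 - 1)/1.35 = 0.259259
(P2/P1)^exp - 1 = 3.5^0.259259 - 1 = 0.38374
W = 23.6 * 1.35 / 0.35 * 8.314 * 338.15 / 2 * 0.38374 = 49100

49100 kW


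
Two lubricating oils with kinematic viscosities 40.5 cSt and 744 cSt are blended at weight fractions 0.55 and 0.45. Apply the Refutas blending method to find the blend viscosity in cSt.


Refutas method: VBN_i = 14.534*ln(ln(visc_i + 0.8)) + 10.975, blended linearly by mass fraction; since VBN is linear in VBI_i = ln(ln(visc_i + 0.8)) and the fractions sum to 1, blend VBI directly: visc = exp(exp(VBI_blend)) - 0.8
VBI_1 = ln(ln(40.5 + 0.8)) = 1.31396
VBI_2 = ln(ln(744 + 0.8)) = 1.88905
VBI_blend = 0.55 * 1.31396 + 0.45 * 1.88905 = 1.57275
visc_blend = exp(exp(1.57275)) - 0.8 = 123.2

123.2 cSt


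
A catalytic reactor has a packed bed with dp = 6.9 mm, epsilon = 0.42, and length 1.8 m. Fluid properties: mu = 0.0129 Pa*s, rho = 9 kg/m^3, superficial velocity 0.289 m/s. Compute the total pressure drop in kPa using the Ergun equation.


dp = 6.9 mm = 0.0069 m
Viscous term = 150*0.0129*0.289*(1-0.42)^2 / (0.0069^2*0.42^3) = 53332.1
Inertial term = 1.75*9*0.289^2*(1-0.42) / (0.0069*0.42^3) = 1492.48
dP/L = 53332.1 + 1492.48 = 54824.6 Pa/m
dP = 54824.6 * 1.8 / 1000 = 98.68 kPa

98.68 kPa


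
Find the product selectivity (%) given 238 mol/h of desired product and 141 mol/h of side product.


Selectivity = desired / (desired + undesired) * 100
Total products = 238 + 141 = 379 mol/h
S = 238 / 379 * 100
= 0.6280 * 100
= 62.80 %

62.80 %


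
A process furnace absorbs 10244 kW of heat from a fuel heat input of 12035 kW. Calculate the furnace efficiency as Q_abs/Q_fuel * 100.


Furnace efficiency = Q_absorbed / Q_fuel * 100
= 10244 / 12035 * 100 = 85.12

85.12 %


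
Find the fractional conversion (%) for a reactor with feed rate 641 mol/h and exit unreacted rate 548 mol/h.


X = (F_in - F_out) / F_in * 100
Moles reacted = 641 - 548 = 93
X = 93 / 641 * 100
= 0.1451 * 100
= 14.51 %

14.51 %


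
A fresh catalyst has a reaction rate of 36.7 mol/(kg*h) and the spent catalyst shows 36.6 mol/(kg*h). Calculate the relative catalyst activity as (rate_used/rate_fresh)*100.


Activity (%) = (rate_used / rate_fresh) * 100
rate_used = 36.6, rate_fresh = 36.7
= (36.6 / 36.7) * 100
= 0.9973 * 100 = 99.73

99.73 %


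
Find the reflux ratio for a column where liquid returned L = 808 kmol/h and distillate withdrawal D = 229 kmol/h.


Reflux ratio definition: R = L / D (liquid returned / distillate withdrawn)
L = 808 kmol/h, D = 229 kmol/h
R = 808 / 229 = 3.528

3.528


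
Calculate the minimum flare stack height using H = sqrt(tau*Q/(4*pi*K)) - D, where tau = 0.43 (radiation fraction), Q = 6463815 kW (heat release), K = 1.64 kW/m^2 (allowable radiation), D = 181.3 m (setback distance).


tau*Q/(4*pi*K) = 0.43 * 6463815 / (4 * pi * 1.64) = 134866
sqrt(134866) = 367.241
H = 367.241 - 181.3 = 185.9

185.9 m


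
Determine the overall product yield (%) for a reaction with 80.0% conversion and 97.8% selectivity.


Overall yield = conversion (%) * selectivity (%) / 100
Conversion = 80.0%, Selectivity = 97.8%
Y = 80.0 * 97.8 / 100
= 78.24 %

78.24 %


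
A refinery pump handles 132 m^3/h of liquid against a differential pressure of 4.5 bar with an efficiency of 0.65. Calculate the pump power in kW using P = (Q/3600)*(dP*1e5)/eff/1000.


Q = 132 / 3600 = 0.0366667 m^3/s
P = 0.0366667 * (4.5 * 1e5) / 0.65 / 1000 = 25.38

25.38 kW


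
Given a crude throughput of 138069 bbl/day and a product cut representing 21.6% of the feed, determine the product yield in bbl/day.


Crude throughput = 138069 bbl/day
Fraction yield = 21.6%
yield = throughput * fraction / 100
yield = 138069 * 21.6 / 100 = 29822.904

29822.904 bbl/day


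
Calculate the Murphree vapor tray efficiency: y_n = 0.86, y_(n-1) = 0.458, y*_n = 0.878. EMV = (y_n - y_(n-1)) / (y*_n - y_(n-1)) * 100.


Murphree vapor efficiency: EMV = (y_n - y_(n-1)) / (y*_n - y_(n-1)) * 100
EMV = (0.86 - 0.458) / (0.878 - 0.458) * 100 = 0.402 / 0.42 * 100 = 95.71

95.71 %


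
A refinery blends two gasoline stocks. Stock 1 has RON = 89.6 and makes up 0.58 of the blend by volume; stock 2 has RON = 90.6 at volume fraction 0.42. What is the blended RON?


Linear blending: RON_blend = sum(vi * RONi)
Contribution 1: 0.58 * 89.6 = 51.968
Contribution 2: 0.42 * 90.6 = 38.052
RON_blend = 51.968 + 38.052 = 90.02

90.02


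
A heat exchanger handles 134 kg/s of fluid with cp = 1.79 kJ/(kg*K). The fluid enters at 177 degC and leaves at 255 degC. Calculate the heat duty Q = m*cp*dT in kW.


Q = m_dot * cp * delta_T
delta_T = 255 - 177 = 78 K
Q = 134 * 1.79 * 78
= 239.86 * 78
= 18709.08 kW

18709.08 kW


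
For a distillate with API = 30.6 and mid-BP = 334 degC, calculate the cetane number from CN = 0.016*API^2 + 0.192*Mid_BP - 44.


CN = 0.016 * 30.6^2 + 0.192 * 334 - 44
CN = 14.98176 + 64.128 - 44 = 35.10976

35.10976


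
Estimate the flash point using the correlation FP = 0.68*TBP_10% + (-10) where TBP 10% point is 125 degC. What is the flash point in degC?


FP = 0.68 * 125 + (-10) = 75

75 degC


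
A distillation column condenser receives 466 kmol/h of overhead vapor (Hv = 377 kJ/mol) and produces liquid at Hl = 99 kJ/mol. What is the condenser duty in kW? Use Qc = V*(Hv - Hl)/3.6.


Qc = 466 * (377 - 99) / 3.6 = 466 * 278 / 3.6 = 35990

35990 kW


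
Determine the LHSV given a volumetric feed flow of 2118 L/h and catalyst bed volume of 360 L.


LHSV = volumetric feed rate / catalyst volume
= 2118 L/h / 360 L
= 5.883 h^-1

5.883 h^-1


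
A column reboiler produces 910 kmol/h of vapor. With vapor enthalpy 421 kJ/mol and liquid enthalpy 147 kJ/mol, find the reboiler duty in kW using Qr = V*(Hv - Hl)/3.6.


Qr = 910 * (421 - 147) / 3.6 = 910 * 274 / 3.6 = 69260

69260 kW


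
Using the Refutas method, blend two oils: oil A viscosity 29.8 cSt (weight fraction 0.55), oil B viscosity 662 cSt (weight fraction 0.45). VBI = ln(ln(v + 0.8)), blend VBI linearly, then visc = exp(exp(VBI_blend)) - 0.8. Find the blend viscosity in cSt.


Refutas method: VBN_i = 14.534*ln(ln(visc_i + 0.8)) + 10.975, blended linearly by mass fraction; since VBN is linear in VBI_i = ln(ln(visc_i + 0.8)) and the fractions sum to 1, blend VBI directly: visc = exp(exp(VBI_blend)) - 0.8
VBI_1 = ln(ln(29.8 + 0.8)) = 1.22993
VBI_2 = ln(ln(662 + 0.8)) = 1.87126
VBI_blend = 0.55 * 1.22993 + 0.45 * 1.87126 = 1.51853
visc_blend = exp(exp(1.51853)) - 0.8 = 95.31

95.31 cSt


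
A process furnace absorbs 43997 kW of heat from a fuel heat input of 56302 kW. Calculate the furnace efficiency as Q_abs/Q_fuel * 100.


Furnace efficiency = Q_absorbed / Q_fuel * 100
= 43997 / 56302 * 100 = 78.14

78.14 %


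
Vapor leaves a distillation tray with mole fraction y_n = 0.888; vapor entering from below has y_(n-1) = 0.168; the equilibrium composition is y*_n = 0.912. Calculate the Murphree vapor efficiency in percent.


Murphree vapor efficiency: EMV = (y_n - y_(n-1)) / (y*_n - y_(n-1)) * 100
EMV = (0.888 - 0.168) / (0.912 - 0.168) * 100 = 0.72 / 0.744 * 100 = 96.77

96.77 %


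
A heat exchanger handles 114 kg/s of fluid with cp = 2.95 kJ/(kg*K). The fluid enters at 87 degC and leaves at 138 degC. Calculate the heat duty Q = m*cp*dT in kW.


Q = m_dot * cp * delta_T
delta_T = 138 - 87 = 51 K
Q = 114 * 2.95 * 51
= 336.3 * 51
= 17151.3 kW

17151.3 kW


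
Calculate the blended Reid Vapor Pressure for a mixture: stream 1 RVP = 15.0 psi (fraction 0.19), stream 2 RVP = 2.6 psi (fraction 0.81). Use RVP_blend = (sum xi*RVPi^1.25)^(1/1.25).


Chevron index: RVP_blend = (sum xi*RVPi^1.25)^(1/1.25)
RVP^1.25 terms: 0.19 * 15.0^1.25 + 0.81 * 2.6^1.25 = 8.28302
RVP_blend = 8.28302^(1/1.25) = 5.427

5.427 psi


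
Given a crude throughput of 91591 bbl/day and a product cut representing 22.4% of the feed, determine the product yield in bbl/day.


Crude throughput = 91591 bbl/day
Fraction yield = 22.4%
yield = throughput * fraction / 100
yield = 91591 * 22.4 / 100 = 20516.384

20516.384 bbl/day


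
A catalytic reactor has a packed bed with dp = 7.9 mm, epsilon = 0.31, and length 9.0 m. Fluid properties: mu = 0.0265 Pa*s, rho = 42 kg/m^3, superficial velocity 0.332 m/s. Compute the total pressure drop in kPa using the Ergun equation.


dp = 7.9 mm = 0.0079 m
Viscous term = 150*0.0265*0.332*(1-0.31)^2 / (0.0079^2*0.31^3) = 337936
Inertial term = 1.75*42*0.332^2*(1-0.31) / (0.0079*0.31^3) = 23752
dP/L = 337936 + 23752 = 361688 Pa/m
dP = 361688 * 9.0 / 1000 = 3255 kPa

3255 kPa
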